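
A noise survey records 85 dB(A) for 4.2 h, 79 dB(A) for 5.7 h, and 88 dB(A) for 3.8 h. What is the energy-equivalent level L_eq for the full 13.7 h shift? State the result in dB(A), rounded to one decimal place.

The energy average is taken in the linear domain: L_eq = 10·log₁₀[(Σ tᵢ·10^(Lᵢ/10))/T], T = 13.7 h.
Σ tᵢ·10^(Lᵢ/10) = 4.2·10^(85/10) + 5.7·10^(79/10) + 3.8·10^(88/10) = 4.179e+09.
L_eq = 10·log₁₀(4.179e+09/13.7) = 84.84 dB(A).

84.8 dB(A)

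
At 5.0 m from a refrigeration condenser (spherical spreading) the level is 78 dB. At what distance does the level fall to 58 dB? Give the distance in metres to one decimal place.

50.0 m

The 20.0 dB drop corresponds to a distance ratio of 10^(20.0/20) for a point source.
r₂ = 5.0·10^((78−58)/20) = 5.0·10^(20.0/20) = 50.00 m.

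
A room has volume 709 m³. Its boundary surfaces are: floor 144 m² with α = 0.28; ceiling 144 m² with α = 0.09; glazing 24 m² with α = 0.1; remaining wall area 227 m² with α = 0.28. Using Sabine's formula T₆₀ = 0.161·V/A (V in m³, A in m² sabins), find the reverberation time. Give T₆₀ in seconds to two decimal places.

Total absorption A = 144·0.28 + 144·0.09 + 24·0.1 + 227·0.28 = 119.24 m² sabins.
T₆₀ = 0.161·V/A = 0.161·709/119.24 = 0.957 s.

0.96 s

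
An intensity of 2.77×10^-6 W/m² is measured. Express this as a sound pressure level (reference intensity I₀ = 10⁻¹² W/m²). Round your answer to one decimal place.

I/I₀ = 2.77×10^-6/10⁻¹² = 2.77×10^6, and L = 10·log₁₀(I/I₀).
L = 10·(0.4425 + 6) = 64.42 dB.

64.4 dB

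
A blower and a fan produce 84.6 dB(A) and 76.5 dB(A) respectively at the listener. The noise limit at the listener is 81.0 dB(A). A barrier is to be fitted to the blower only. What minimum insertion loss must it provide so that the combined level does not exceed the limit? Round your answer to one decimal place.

Everything except the blower sums to 10^(76.5/10) = 4.467e+07 in linear terms, 76.50 dB(A).
To meet 81.0 dB(A) overall, the treated blower may contribute at most 10^(81.0/10) − 4.467e+07 = 8.122e+07, i.e. 79.10 dB(A).
Required insertion loss = 84.6 − 79.10 = 5.50 dB.

5.5 dB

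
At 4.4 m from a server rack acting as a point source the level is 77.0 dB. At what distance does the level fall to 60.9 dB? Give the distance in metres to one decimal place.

For a point source L₁ − L₂ = 20·log₁₀(r₂/r₁), so r₂ = r₁·10^((L₁−L₂)/20).
r₂ = 4.4·10^((77.0−60.9)/20) = 4.4·10^(16.1/20) = 28.08 m.

28.1 m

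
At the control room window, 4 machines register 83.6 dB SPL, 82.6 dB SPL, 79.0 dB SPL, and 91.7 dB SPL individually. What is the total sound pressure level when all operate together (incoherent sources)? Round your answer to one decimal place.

Incoherent sources combine by intensity addition: L_total = 10·log₁₀(Σ 10^(L_i/10)).
Σ 10^(L/10) = 10^(83.6/10) + 10^(82.6/10) + 10^(79.0/10) + 10^(91.7/10) = 1.970e+09.
L_total = 10·log₁₀(1.970e+09) = 92.94 dB SPL.

92.9 dB SPL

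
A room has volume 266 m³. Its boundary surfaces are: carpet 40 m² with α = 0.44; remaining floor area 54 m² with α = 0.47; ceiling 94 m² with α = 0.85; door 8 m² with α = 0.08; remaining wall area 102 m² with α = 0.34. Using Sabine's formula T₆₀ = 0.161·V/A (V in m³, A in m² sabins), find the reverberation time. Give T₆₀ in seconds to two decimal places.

Summing Sᵢαᵢ: 40·0.44 + 54·0.47 + 94·0.85 + 8·0.08 + 102·0.34 = 158.20 m².
T₆₀ = 0.161 × 266 / 158.20 = 0.271 s.

0.27 s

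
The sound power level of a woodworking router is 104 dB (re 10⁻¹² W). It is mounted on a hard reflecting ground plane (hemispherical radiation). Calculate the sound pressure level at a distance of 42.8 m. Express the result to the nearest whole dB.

L_p = L_w − 10·log₁₀(2π·r²) with r = 42.8 m.
2π·r² = 1.151e+04 m², 10·log₁₀ of that is 40.611 dB.
L_p = 104 − 40.611 = 63.39 dB.

63 dB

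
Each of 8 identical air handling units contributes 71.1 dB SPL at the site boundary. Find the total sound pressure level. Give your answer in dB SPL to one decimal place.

N identical incoherent sources raise the level by 10·log₁₀ N.
L_total = 71.1 + 10·log₁₀(8) = 71.1 + 9.031 = 80.13 dB SPL.

80.1 dB SPL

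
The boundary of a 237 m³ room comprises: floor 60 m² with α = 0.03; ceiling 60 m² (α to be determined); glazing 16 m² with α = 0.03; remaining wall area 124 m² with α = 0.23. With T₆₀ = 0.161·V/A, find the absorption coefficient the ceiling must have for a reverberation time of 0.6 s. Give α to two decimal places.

A = 0.161·V/T₆₀ = 0.161·237/0.6 = 63.60 m² sabins.
Absorption from the other surfaces = 60·0.03 + 16·0.03 + 124·0.23 = 30.80 m², so the ceiling must supply 32.80 m² over 60 m².
α = 32.80/60 = 0.547.

0.55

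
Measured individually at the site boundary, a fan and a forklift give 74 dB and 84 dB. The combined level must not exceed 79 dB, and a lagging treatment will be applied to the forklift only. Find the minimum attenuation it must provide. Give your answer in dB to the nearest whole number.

The untreated sources together contribute 10^(74/10) = 2.512e+07, i.e. 74.00 dB.
The limit corresponds to 10^(79/10) = 7.943e+07; subtracting the fixed part leaves 5.431e+07 for the forklift, i.e. 77.35 dB.
Required insertion loss = 84 − 77.35 = 6.65 dB.

7 dB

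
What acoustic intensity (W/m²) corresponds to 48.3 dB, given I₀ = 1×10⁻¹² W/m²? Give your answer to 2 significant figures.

L = 10·log₁₀(I/I₀) ⇒ I = I₀·10^(L/10) = 10⁻¹² × 10^4.83.

6.8e-08 W/m²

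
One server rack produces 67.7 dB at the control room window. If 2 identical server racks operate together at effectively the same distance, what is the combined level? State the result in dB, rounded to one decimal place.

N identical incoherent sources raise the level by 10·log₁₀ N.
L_total = 67.7 + 10·log₁₀(2) = 67.7 + 3.010 = 70.71 dB.

70.7 dB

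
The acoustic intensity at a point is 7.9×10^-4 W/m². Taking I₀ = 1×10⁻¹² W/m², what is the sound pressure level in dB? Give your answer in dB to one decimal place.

89.0 dB

I/I₀ = 7.9×10^-4/10⁻¹² = 7.9×10^8, and L = 10·log₁₀(I/I₀).
L = 10·(0.8976 + 8) = 88.98 dB.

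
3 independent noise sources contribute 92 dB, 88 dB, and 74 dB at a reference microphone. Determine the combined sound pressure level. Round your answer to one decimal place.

For uncorrelated sources the intensities add, so convert each level to linear form, sum, and take 10·log₁₀ of the total.
Σ 10^(L/10) = 10^(92/10) + 10^(88/10) + 10^(74/10) = 2.241e+09.
L_total = 10·log₁₀(2.241e+09) = 93.50 dB.

93.5 dB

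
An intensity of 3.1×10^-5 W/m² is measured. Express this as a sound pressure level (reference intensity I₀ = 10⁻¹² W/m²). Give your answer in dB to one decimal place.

74.9 dB

L = 10·log₁₀(I/I₀) = 10·log₁₀(3.1×10^-5/10⁻¹²) = 10·log₁₀(3.1×10^7).
L = 10·(0.4914 + 7) = 74.91 dB.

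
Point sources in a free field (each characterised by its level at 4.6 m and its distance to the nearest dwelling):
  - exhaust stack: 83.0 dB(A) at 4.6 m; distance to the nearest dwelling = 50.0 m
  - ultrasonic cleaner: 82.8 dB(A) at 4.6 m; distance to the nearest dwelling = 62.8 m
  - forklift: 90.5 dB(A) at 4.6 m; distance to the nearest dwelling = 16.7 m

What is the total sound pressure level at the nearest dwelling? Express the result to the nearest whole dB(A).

Propagate each source to the receiver with L = L_ref − 20·log₁₀(r/r_ref), then add intensities.
exhaust stack: 83.0 − 20·log₁₀(50.0/4.6) = 83.0 − 20.72 = 62.28 dB(A).
ultrasonic cleaner: 82.8 − 20·log₁₀(62.8/4.6) = 82.8 − 22.70 = 60.10 dB(A).
forklift: 90.5 − 20·log₁₀(16.7/4.6) = 90.5 − 11.20 = 79.30 dB(A).
Σ 10^(L/10) = 8.784e+07 → L_total = 10·log₁₀(8.784e+07) = 79.44 dB(A).

79 dB(A)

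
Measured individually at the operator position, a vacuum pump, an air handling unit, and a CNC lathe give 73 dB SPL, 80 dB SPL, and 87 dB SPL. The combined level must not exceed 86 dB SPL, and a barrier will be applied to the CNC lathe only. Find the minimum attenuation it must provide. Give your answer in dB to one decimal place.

Everything except the CNC lathe sums to 10^(73/10) + 10^(80/10) = 1.200e+08 in linear terms, 80.79 dB SPL.
The limit corresponds to 10^(86/10) = 3.981e+08; subtracting the fixed part leaves 2.782e+08 for the CNC lathe, i.e. 84.44 dB SPL.
Required insertion loss = 87 − 84.44 = 2.56 dB.

2.6 dB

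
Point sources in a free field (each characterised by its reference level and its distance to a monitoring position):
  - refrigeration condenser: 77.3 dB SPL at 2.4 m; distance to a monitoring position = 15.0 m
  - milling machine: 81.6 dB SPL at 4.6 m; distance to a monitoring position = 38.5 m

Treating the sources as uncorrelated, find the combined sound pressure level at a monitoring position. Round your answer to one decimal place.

Propagate each source to the receiver with L = L_ref − 20·log₁₀(r/r_ref), then add intensities.
refrigeration condenser: 77.3 − 20·log₁₀(15.0/2.4) = 77.3 − 15.92 = 61.38 dB SPL.
milling machine: 81.6 − 20·log₁₀(38.5/4.6) = 81.6 − 18.45 = 63.15 dB SPL.
Σ 10^(L/10) = 3.438e+06 → L_total = 10·log₁₀(3.438e+06) = 65.36 dB SPL.

65.4 dB SPL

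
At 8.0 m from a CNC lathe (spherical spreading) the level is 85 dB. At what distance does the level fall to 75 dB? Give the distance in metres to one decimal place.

For a point source L₁ − L₂ = 20·log₁₀(r₂/r₁), so r₂ = r₁·10^((L₁−L₂)/20).
r₂ = 8.0·10^((85−75)/20) = 8.0·10^(10.0/20) = 25.30 m.

25.3 m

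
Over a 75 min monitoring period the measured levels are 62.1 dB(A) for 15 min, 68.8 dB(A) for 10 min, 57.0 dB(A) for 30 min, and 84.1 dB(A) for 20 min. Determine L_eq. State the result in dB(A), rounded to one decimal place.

78.5 dB(A)

L_eq = 10·log₁₀[(1/T)·Σ tᵢ·10^(Lᵢ/10)] with T = 75 min.
Σ tᵢ·10^(Lᵢ/10) = 15·10^(62.1/10) + 10·10^(68.8/10) + 30·10^(57.0/10) + 20·10^(84.1/10) = 5.256e+09.
L_eq = 10·log₁₀(5.256e+09/75) = 78.46 dB(A).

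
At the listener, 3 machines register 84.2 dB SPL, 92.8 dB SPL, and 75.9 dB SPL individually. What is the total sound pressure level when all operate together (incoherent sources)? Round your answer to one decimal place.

For uncorrelated sources the intensities add, so convert each level to linear form, sum, and take 10·log₁₀ of the total.
Σ 10^(L/10) = 10^(84.2/10) + 10^(92.8/10) + 10^(75.9/10) = 2.207e+09.
L_total = 10·log₁₀(2.207e+09) = 93.44 dB SPL.

93.4 dB SPL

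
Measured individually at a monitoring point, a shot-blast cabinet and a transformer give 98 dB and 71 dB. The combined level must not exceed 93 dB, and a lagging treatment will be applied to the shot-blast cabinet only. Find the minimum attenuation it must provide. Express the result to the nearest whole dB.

Fixed contribution from the other source: Σ 10^(L/10) = 10^(71/10) = 1.259e+07 (71.00 dB).
To meet 93 dB overall, the treated shot-blast cabinet may contribute at most 10^(93/10) − 1.259e+07 = 1.983e+09, i.e. 92.97 dB.
Required insertion loss = 98 − 92.97 = 5.03 dB.

5 dB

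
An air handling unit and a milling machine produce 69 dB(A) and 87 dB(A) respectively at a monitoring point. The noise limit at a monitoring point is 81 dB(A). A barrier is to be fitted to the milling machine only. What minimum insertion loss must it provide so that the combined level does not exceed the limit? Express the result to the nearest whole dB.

6 dB

Fixed contribution from the other source: Σ 10^(L/10) = 10^(69/10) = 7.943e+06 (69.00 dB(A)).
To meet 81 dB(A) overall, the treated milling machine may contribute at most 10^(81/10) − 7.943e+06 = 1.179e+08, i.e. 80.72 dB(A).
So the milling machine must be reduced from 87 to 80.72 dB(A): IL = 6.28 dB.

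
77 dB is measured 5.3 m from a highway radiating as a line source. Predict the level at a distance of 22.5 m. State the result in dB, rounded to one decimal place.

70.7 dB

Line-source attenuation: ΔL = 10·log₁₀(r₂/r₁) = 10·log₁₀(22.5/5.3) = 6.279 dB.
L₂ = 77 − 10·log₁₀(22.5/5.3) = 77 − 6.279 = 70.72 dB.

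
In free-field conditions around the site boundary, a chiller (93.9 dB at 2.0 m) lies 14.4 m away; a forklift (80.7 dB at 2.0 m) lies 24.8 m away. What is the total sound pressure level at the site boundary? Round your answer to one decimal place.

Apply inverse-square spreading to bring every level to the receiver, then sum 10^(L/10).
chiller: 93.9 − 20·log₁₀(14.4/2.0) = 93.9 − 17.15 = 76.75 dB.
forklift: 80.7 − 20·log₁₀(24.8/2.0) = 80.7 − 21.87 = 58.83 dB.
Σ 10^(L/10) = 4.812e+07 → L_total = 10·log₁₀(4.812e+07) = 76.82 dB.

76.8 dB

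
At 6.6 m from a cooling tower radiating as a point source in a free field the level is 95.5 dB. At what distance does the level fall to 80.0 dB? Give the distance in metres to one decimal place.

For a point source L₁ − L₂ = 20·log₁₀(r₂/r₁), so r₂ = r₁·10^((L₁−L₂)/20).
r₂ = 6.6·10^((95.5−80.0)/20) = 6.6·10^(15.5/20) = 39.31 m.

39.3 m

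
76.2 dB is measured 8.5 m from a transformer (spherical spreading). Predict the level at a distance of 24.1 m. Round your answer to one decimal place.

67.1 dB

Point-source attenuation: ΔL = 20·log₁₀(r₂/r₁) = 20·log₁₀(24.1/8.5) = 9.052 dB.
L₂ = 76.2 − 20·log₁₀(24.1/8.5) = 76.2 − 9.052 = 67.15 dB.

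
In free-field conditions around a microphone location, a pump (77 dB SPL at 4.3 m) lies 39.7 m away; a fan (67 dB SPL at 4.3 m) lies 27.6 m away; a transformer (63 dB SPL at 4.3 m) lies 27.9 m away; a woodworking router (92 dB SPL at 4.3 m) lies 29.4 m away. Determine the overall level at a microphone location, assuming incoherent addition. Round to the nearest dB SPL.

First find each source's level at the receiver (point-source: −20·log₁₀(r/r_ref)), then combine on an intensity basis.
pump: 77 − 20·log₁₀(39.7/4.3) = 77 − 19.31 = 57.69 dB SPL.
fan: 67 − 20·log₁₀(27.6/4.3) = 67 − 16.15 = 50.85 dB SPL.
transformer: 63 − 20·log₁₀(27.9/4.3) = 63 − 16.24 = 46.76 dB SPL.
woodworking router: 92 − 20·log₁₀(29.4/4.3) = 92 − 16.70 = 75.30 dB SPL.
Σ 10^(L/10) = 3.466e+07 → L_total = 10·log₁₀(3.466e+07) = 75.40 dB SPL.

75 dB SPL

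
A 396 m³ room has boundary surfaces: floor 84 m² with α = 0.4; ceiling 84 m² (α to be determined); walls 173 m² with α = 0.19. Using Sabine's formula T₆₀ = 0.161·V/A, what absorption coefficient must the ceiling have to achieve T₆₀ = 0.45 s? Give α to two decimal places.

0.90

From T₆₀ = 0.161·V/A, the target T₆₀ = 0.45 s needs A = 0.161·396/0.45 = 141.68 m².
Absorption from the other surfaces = 84·0.4 + 173·0.19 = 66.47 m², so the ceiling must supply 75.21 m² over 84 m².
α = 75.21/84 = 0.895.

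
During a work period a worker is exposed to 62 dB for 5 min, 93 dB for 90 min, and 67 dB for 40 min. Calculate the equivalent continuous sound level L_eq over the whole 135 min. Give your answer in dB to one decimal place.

91.2 dB

The energy average is taken in the linear domain: L_eq = 10·log₁₀[(Σ tᵢ·10^(Lᵢ/10))/T], T = 135 min.
Σ tᵢ·10^(Lᵢ/10) = 5·10^(62/10) + 90·10^(93/10) + 40·10^(67/10) = 1.798e+11.
L_eq = 10·log₁₀(1.798e+11/135) = 91.24 dB.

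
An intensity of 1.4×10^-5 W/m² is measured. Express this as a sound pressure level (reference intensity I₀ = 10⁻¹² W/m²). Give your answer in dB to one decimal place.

71.5 dB

Dividing by I₀ shifts the exponent by 12: I/I₀ = 1.4×10^7.
L = 10·(0.1461 + 7) = 71.46 dB.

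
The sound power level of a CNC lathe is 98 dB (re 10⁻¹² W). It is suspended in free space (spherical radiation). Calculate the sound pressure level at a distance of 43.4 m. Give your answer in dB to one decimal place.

54.3 dB

Free-field spherical radiation: L_p = L_w − 10·log₁₀(4π·r²), r = 43.4 m.
4π·r² = 2.367e+04 m², 10·log₁₀ of that is 43.742 dB.
L_p = 98 − 43.742 = 54.26 dB.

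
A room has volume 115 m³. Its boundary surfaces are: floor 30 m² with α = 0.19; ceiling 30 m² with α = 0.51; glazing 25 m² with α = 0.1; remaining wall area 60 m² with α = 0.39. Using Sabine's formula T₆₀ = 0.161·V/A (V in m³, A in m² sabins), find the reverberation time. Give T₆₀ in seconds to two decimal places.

0.39 s

A = Σ Sᵢαᵢ = 30·0.19 + 30·0.51 + 25·0.1 + 60·0.39 = 46.90 m².
T₆₀ = 0.161·V/A = 0.161·115/46.90 = 0.395 s.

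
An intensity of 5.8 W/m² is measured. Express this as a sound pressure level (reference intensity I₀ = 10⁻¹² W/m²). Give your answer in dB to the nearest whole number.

L = 10·log₁₀(I/I₀) = 10·log₁₀(5.8/10⁻¹²) = 10·log₁₀(5.8×10^12).
L = 10·(0.7634 + 12) = 127.63 dB.

128 dB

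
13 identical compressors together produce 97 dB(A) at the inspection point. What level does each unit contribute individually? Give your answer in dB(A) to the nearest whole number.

Dividing the total intensity by 13 lowers the level by 10·log₁₀ 13 = 11.139 dB: L₁ = 97 − 11.139.

86 dB(A)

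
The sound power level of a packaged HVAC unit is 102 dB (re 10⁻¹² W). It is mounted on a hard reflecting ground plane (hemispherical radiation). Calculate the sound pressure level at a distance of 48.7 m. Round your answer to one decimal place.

L_p = L_w − 10·log₁₀(2π·r²) with r = 48.7 m.
2π·r² = 1.49e+04 m², 10·log₁₀ of that is 41.732 dB.
L_p = 102 − 41.732 = 60.27 dB.

60.3 dB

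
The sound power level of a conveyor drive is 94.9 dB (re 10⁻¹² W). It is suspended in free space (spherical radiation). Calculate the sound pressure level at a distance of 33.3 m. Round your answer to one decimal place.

53.5 dB

Free-field spherical radiation: L_p = L_w − 10·log₁₀(4π·r²), r = 33.3 m.
4π·r² = 1.393e+04 m², 10·log₁₀ of that is 41.441 dB.
L_p = 94.9 − 41.441 = 53.46 dB.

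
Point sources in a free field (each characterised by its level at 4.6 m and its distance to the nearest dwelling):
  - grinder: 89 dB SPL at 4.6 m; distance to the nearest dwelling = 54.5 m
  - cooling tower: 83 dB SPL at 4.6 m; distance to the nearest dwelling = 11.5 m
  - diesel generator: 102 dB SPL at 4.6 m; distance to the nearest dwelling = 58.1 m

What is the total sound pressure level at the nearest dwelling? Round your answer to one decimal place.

Propagate each source to the receiver with L = L_ref − 20·log₁₀(r/r_ref), then add intensities.
grinder: 89 − 20·log₁₀(54.5/4.6) = 89 − 21.47 = 67.53 dB SPL.
cooling tower: 83 − 20·log₁₀(11.5/4.6) = 83 − 7.96 = 75.04 dB SPL.
diesel generator: 102 − 20·log₁₀(58.1/4.6) = 102 − 22.03 = 79.97 dB SPL.
Σ 10^(L/10) = 1.369e+08 → L_total = 10·log₁₀(1.369e+08) = 81.37 dB SPL.

81.4 dB SPL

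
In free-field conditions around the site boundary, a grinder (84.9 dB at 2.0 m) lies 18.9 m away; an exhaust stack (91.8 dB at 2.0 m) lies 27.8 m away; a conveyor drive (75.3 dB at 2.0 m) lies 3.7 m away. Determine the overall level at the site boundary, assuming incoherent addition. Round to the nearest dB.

73 dB

Propagate each source to the receiver with L = L_ref − 20·log₁₀(r/r_ref), then add intensities.
grinder: 84.9 − 20·log₁₀(18.9/2.0) = 84.9 − 19.51 = 65.39 dB.
exhaust stack: 91.8 − 20·log₁₀(27.8/2.0) = 91.8 − 22.86 = 68.94 dB.
conveyor drive: 75.3 − 20·log₁₀(3.7/2.0) = 75.3 − 5.34 = 69.96 dB.
Σ 10^(L/10) = 2.119e+07 → L_total = 10·log₁₀(2.119e+07) = 73.26 dB.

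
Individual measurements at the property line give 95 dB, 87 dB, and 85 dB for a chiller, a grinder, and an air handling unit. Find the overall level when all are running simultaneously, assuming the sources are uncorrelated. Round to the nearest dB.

96 dB

For uncorrelated sources the intensities add, so convert each level to linear form, sum, and take 10·log₁₀ of the total.
Σ 10^(L/10) = 10^(95/10) + 10^(87/10) + 10^(85/10) = 3.980e+09.
L_total = 10·log₁₀(3.980e+09) = 96.00 dB.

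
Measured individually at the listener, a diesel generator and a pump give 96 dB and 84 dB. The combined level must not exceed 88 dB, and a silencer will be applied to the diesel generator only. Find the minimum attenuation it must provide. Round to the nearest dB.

10 dB

Everything except the diesel generator sums to 10^(84/10) = 2.512e+08 in linear terms, 84.00 dB.
To meet 88 dB overall, the treated diesel generator may contribute at most 10^(88/10) − 2.512e+08 = 3.798e+08, i.e. 85.80 dB.
Required insertion loss = 96 − 85.80 = 10.20 dB.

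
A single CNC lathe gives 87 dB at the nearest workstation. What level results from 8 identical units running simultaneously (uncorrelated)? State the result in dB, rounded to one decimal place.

N identical incoherent sources raise the level by 10·log₁₀ N.
L_total = 87 + 10·log₁₀(8) = 87 + 9.031 = 96.03 dB.

96.0 dB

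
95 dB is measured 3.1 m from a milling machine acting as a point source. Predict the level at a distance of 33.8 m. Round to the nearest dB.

74 dB

Point-source attenuation: ΔL = 20·log₁₀(r₂/r₁) = 20·log₁₀(33.8/3.1) = 20.751 dB.
L₂ = 95 − 20·log₁₀(33.8/3.1) = 95 − 20.751 = 74.25 dB.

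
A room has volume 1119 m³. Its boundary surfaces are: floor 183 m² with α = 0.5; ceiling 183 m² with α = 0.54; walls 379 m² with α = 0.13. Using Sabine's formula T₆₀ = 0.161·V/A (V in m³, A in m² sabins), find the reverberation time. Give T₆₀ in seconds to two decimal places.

A = Σ Sᵢαᵢ = 183·0.5 + 183·0.54 + 379·0.13 = 239.59 m².
T₆₀ = 0.161 × 1119 / 239.59 = 0.752 s.

0.75 s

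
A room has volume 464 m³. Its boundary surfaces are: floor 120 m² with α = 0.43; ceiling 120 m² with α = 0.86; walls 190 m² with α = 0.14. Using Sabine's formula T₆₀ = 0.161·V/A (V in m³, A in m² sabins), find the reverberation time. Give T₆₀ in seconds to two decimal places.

0.41 s

Summing Sᵢαᵢ: 120·0.43 + 120·0.86 + 190·0.14 = 181.40 m².
T₆₀ = 0.161·V/A = 0.161·464/181.40 = 0.412 s.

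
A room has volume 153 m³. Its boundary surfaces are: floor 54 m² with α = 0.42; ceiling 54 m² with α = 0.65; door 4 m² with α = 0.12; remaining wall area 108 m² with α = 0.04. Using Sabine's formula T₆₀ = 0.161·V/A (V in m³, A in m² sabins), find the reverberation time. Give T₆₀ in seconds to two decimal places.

Summing Sᵢαᵢ: 54·0.42 + 54·0.65 + 4·0.12 + 108·0.04 = 62.58 m².
T₆₀ = 0.161·V/A = 0.161·153/62.58 = 0.394 s.

0.39 s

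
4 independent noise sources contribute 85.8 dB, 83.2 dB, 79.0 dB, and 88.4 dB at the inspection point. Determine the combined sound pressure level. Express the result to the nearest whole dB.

91 dB

For uncorrelated sources the intensities add, so convert each level to linear form, sum, and take 10·log₁₀ of the total.
Σ 10^(L/10) = 10^(85.8/10) + 10^(83.2/10) + 10^(79.0/10) + 10^(88.4/10) = 1.360e+09.
L_total = 10·log₁₀(1.360e+09) = 91.34 dB.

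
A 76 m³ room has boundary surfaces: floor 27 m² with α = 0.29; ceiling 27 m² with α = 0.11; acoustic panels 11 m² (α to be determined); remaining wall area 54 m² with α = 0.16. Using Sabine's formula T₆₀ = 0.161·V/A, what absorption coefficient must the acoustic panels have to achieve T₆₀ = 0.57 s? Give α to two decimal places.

0.18

A = 0.161·V/T₆₀ = 0.161·76/0.57 = 21.47 m² sabins.
Absorption from the other surfaces = 27·0.29 + 27·0.11 + 54·0.16 = 19.44 m², so the acoustic panels must supply 2.03 m² over 11 m².
α = 2.03/11 = 0.184.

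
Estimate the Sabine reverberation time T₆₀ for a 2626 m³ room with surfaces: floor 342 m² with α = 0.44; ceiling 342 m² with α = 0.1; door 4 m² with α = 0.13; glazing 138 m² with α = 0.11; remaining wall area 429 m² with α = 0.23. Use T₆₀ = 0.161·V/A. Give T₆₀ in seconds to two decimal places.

Total absorption A = 342·0.44 + 342·0.1 + 4·0.13 + 138·0.11 + 429·0.23 = 299.05 m² sabins.
T₆₀ = 0.161·V/A = 0.161·2626/299.05 = 1.414 s.

1.41 s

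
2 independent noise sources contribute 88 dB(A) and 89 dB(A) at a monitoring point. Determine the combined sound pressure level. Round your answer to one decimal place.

Incoherent sources combine by intensity addition: L_total = 10·log₁₀(Σ 10^(L_i/10)).
Σ 10^(L/10) = 10^(88/10) + 10^(89/10) = 1.425e+09.
L_total = 10·log₁₀(1.425e+09) = 91.54 dB(A).

91.5 dB(A)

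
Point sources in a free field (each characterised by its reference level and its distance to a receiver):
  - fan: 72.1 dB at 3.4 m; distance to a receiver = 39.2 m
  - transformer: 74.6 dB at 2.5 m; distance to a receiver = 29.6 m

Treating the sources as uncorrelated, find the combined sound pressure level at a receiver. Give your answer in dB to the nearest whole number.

55 dB

First find each source's level at the receiver (point-source: −20·log₁₀(r/r_ref)), then combine on an intensity basis.
fan: 72.1 − 20·log₁₀(39.2/3.4) = 72.1 − 21.24 = 50.86 dB.
transformer: 74.6 − 20·log₁₀(29.6/2.5) = 74.6 − 21.47 = 53.13 dB.
Σ 10^(L/10) = 3.277e+05 → L_total = 10·log₁₀(3.277e+05) = 55.16 dB.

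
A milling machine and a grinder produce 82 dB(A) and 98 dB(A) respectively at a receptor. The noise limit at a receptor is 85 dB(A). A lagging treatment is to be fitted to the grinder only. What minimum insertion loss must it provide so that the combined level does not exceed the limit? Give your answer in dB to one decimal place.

Everything except the grinder sums to 10^(82/10) = 1.585e+08 in linear terms, 82.00 dB(A).
The limit corresponds to 10^(85/10) = 3.162e+08; subtracting the fixed part leaves 1.577e+08 for the grinder, i.e. 81.98 dB(A).
So the grinder must be reduced from 98 to 81.98 dB(A): IL = 16.02 dB.

16.0 dB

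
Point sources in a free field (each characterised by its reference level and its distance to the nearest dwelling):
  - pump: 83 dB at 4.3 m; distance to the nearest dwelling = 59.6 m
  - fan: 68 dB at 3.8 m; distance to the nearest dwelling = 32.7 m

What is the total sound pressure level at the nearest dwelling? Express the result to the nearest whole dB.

First find each source's level at the receiver (point-source: −20·log₁₀(r/r_ref)), then combine on an intensity basis.
pump: 83 − 20·log₁₀(59.6/4.3) = 83 − 22.84 = 60.16 dB.
fan: 68 − 20·log₁₀(32.7/3.8) = 68 − 18.70 = 49.30 dB.
Σ 10^(L/10) = 1.124e+06 → L_total = 10·log₁₀(1.124e+06) = 60.51 dB.

61 dB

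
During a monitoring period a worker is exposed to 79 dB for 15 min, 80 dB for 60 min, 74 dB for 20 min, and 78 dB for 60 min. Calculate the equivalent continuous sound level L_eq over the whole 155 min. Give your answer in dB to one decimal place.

78.7 dB

Weight each interval's intensity by its duration and average over T = 155 min:
Σ tᵢ·10^(Lᵢ/10) = 15·10^(79/10) + 60·10^(80/10) + 20·10^(74/10) + 60·10^(78/10) = 1.148e+10.
L_eq = 10·log₁₀(1.148e+10/155) = 78.70 dB.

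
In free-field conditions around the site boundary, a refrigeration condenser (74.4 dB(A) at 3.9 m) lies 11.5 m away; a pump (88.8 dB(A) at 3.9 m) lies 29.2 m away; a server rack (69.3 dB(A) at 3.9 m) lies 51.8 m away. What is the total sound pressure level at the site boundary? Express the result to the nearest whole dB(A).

First find each source's level at the receiver (point-source: −20·log₁₀(r/r_ref)), then combine on an intensity basis.
refrigeration condenser: 74.4 − 20·log₁₀(11.5/3.9) = 74.4 − 9.39 = 65.01 dB(A).
pump: 88.8 − 20·log₁₀(29.2/3.9) = 88.8 − 17.49 = 71.31 dB(A).
server rack: 69.3 − 20·log₁₀(51.8/3.9) = 69.3 − 22.47 = 46.83 dB(A).
Σ 10^(L/10) = 1.675e+07 → L_total = 10·log₁₀(1.675e+07) = 72.24 dB(A).

72 dB(A)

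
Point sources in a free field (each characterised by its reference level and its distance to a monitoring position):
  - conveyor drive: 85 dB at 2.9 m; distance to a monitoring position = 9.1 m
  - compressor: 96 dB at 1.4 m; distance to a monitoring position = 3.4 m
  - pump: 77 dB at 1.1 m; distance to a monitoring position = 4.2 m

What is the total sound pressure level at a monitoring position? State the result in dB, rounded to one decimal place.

Apply inverse-square spreading to bring every level to the receiver, then sum 10^(L/10).
conveyor drive: 85 − 20·log₁₀(9.1/2.9) = 85 − 9.93 = 75.07 dB.
compressor: 96 − 20·log₁₀(3.4/1.4) = 96 − 7.71 = 88.29 dB.
pump: 77 − 20·log₁₀(4.2/1.1) = 77 − 11.64 = 65.36 dB.
Σ 10^(L/10) = 7.105e+08 → L_total = 10·log₁₀(7.105e+08) = 88.52 dB.

88.5 dB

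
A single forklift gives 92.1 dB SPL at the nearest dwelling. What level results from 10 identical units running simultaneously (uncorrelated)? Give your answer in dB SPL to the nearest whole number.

102 dB SPL

N identical incoherent sources raise the level by 10·log₁₀ N.
L_total = 92.1 + 10·log₁₀(10) = 92.1 + 10.000 = 102.10 dB SPL.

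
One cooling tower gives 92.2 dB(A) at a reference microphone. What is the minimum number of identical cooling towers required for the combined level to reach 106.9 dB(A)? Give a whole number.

30

Need L₁ + 10·log₁₀ N ≥ 106.9, i.e. log₁₀ N ≥ 1.47.
N ≥ 10^(14.7/10) = 29.512, so N = 30.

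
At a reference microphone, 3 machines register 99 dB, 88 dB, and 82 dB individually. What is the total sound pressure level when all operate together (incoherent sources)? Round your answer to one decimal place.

99.4 dB

For uncorrelated sources the intensities add, so convert each level to linear form, sum, and take 10·log₁₀ of the total.
Σ 10^(L/10) = 10^(99/10) + 10^(88/10) + 10^(82/10) = 8.733e+09.
L_total = 10·log₁₀(8.733e+09) = 99.41 dB.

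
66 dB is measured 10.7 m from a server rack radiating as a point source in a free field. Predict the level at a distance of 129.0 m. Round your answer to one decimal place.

44.4 dB

Spherical spreading from a point source gives a 20·log₁₀(r₂/r₁) drop.
L₂ = 66 − 20·log₁₀(129.0/10.7) = 66 − 21.624 = 44.38 dB.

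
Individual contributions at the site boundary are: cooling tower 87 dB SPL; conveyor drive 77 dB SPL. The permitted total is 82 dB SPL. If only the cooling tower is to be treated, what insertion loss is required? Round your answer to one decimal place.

6.7 dB

The untreated sources together contribute 10^(77/10) = 5.012e+07, i.e. 77.00 dB SPL.
The limit corresponds to 10^(82/10) = 1.585e+08; subtracting the fixed part leaves 1.084e+08 for the cooling tower, i.e. 80.35 dB SPL.
Required insertion loss = 87 − 80.35 = 6.65 dB.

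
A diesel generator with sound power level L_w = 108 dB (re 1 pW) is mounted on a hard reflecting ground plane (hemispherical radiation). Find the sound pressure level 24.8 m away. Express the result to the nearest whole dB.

Free-field hemispherical radiation: L_p = L_w − 10·log₁₀(2π·r²), r = 24.8 m.
2π·r² = 3864 m², 10·log₁₀ of that is 35.871 dB.
L_p = 108 − 35.871 = 72.13 dB.

72 dB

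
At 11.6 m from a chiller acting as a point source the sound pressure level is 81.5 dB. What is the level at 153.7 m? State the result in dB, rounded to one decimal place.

59.1 dB

Spherical spreading from a point source gives a 20·log₁₀(r₂/r₁) drop.
L₂ = 81.5 − 20·log₁₀(153.7/11.6) = 81.5 − 22.444 = 59.06 dB.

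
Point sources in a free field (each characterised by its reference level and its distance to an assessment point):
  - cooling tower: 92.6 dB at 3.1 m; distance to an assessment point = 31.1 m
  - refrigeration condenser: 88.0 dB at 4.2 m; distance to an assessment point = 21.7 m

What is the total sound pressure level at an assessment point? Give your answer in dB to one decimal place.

76.2 dB

Apply inverse-square spreading to bring every level to the receiver, then sum 10^(L/10).
cooling tower: 92.6 − 20·log₁₀(31.1/3.1) = 92.6 − 20.03 = 72.57 dB.
refrigeration condenser: 88.0 − 20·log₁₀(21.7/4.2) = 88.0 − 14.26 = 73.74 dB.
Σ 10^(L/10) = 4.172e+07 → L_total = 10·log₁₀(4.172e+07) = 76.20 dB.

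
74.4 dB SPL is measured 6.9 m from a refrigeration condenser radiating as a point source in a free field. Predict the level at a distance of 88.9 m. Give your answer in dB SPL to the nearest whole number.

52 dB SPL

For a point source, L₂ = L₁ − 20·log₁₀(r₂/r₁).
L₂ = 74.4 − 20·log₁₀(88.9/6.9) = 74.4 − 22.201 = 52.20 dB SPL.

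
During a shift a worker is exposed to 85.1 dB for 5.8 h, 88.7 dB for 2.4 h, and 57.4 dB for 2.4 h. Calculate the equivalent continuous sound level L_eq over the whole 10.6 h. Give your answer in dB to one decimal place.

85.4 dB

L_eq = 10·log₁₀[(1/T)·Σ tᵢ·10^(Lᵢ/10)] with T = 10.6 h.
Σ tᵢ·10^(Lᵢ/10) = 5.8·10^(85.1/10) + 2.4·10^(88.7/10) + 2.4·10^(57.4/10) = 3.657e+09.
L_eq = 10·log₁₀(3.657e+09/10.6) = 85.38 dB.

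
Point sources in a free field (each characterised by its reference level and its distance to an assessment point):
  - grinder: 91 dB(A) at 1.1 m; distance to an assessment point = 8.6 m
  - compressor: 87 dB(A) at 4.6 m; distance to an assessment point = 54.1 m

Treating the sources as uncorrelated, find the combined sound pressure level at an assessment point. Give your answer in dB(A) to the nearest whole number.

Apply inverse-square spreading to bring every level to the receiver, then sum 10^(L/10).
grinder: 91 − 20·log₁₀(8.6/1.1) = 91 − 17.86 = 73.14 dB(A).
compressor: 87 − 20·log₁₀(54.1/4.6) = 87 − 21.41 = 65.59 dB(A).
Σ 10^(L/10) = 2.422e+07 → L_total = 10·log₁₀(2.422e+07) = 73.84 dB(A).

74 dB(A)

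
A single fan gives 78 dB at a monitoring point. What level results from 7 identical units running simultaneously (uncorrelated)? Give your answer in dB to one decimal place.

86.5 dB

N identical incoherent sources raise the level by 10·log₁₀ N.
L_total = 78 + 10·log₁₀(7) = 78 + 8.451 = 86.45 dB.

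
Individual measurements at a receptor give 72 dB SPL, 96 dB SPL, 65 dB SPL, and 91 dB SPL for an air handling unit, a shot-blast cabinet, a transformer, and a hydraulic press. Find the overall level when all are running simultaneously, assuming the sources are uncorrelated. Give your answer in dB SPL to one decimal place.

97.2 dB SPL

Incoherent sources combine by intensity addition: L_total = 10·log₁₀(Σ 10^(L_i/10)).
Σ 10^(L/10) = 10^(72/10) + 10^(96/10) + 10^(65/10) + 10^(91/10) = 5.259e+09.
L_total = 10·log₁₀(5.259e+09) = 97.21 dB SPL.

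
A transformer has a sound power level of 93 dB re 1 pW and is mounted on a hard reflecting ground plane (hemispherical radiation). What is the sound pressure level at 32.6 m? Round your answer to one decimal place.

The power spreads over a hemisphere of area 2π·r², so L_p = L_w − 10·log₁₀(2π·r²).
2π·r² = 6678 m², 10·log₁₀ of that is 38.246 dB.
L_p = 93 − 38.246 = 54.75 dB.

54.8 dB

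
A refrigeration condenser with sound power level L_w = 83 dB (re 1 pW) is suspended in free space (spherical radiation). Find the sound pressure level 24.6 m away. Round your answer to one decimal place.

44.2 dB

L_p = L_w − 10·log₁₀(4π·r²) with r = 24.6 m.
4π·r² = 7605 m², 10·log₁₀ of that is 38.811 dB.
L_p = 83 − 38.811 = 44.19 dB.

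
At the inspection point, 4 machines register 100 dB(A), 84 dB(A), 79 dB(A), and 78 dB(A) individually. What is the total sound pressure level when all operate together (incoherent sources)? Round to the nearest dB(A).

For uncorrelated sources the intensities add, so convert each level to linear form, sum, and take 10·log₁₀ of the total.
Σ 10^(L/10) = 10^(100/10) + 10^(84/10) + 10^(79/10) + 10^(78/10) = 1.039e+10.
L_total = 10·log₁₀(1.039e+10) = 100.17 dB(A).

100 dB(A)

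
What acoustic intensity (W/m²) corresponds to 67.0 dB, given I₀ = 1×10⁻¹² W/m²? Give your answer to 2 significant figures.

5.0e-06 W/m²

I/I₀ = 10^(67.0/10) = 5.012e+06, so I = 5.012e+06 × 10⁻¹² W/m².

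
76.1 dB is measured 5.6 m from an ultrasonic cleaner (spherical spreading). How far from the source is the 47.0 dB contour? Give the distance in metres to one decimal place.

For a point source L₁ − L₂ = 20·log₁₀(r₂/r₁), so r₂ = r₁·10^((L₁−L₂)/20).
r₂ = 5.6·10^((76.1−47.0)/20) = 5.6·10^(29.1/20) = 159.66 m.

159.7 m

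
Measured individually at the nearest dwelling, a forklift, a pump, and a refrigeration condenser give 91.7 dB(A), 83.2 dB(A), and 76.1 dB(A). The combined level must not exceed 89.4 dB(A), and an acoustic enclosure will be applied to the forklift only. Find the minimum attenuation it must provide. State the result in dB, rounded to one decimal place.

3.8 dB

The untreated sources together contribute 10^(83.2/10) + 10^(76.1/10) = 2.497e+08, i.e. 83.97 dB(A).
To meet 89.4 dB(A) overall, the treated forklift may contribute at most 10^(89.4/10) − 2.497e+08 = 6.213e+08, i.e. 87.93 dB(A).
Required insertion loss = 91.7 − 87.93 = 3.77 dB.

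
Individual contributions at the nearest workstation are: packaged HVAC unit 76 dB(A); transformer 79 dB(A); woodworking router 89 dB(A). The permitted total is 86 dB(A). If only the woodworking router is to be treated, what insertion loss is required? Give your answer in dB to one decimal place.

4.5 dB

The untreated sources together contribute 10^(76/10) + 10^(79/10) = 1.192e+08, i.e. 80.76 dB(A).
The limit corresponds to 10^(86/10) = 3.981e+08; subtracting the fixed part leaves 2.789e+08 for the woodworking router, i.e. 84.45 dB(A).
So the woodworking router must be reduced from 89 to 84.45 dB(A): IL = 4.55 dB.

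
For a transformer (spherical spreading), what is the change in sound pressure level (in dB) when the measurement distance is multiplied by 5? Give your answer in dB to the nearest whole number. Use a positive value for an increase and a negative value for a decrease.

Point-source spreading: ΔL = −20·log₁₀(r₂/r₁).
ΔL = −20·log₁₀(5) = -13.98 dB.

-14 dB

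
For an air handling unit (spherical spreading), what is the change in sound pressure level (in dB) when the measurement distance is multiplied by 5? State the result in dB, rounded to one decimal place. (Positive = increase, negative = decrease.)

Point-source spreading: ΔL = −20·log₁₀(r₂/r₁).
ΔL = −20·log₁₀(5) = -13.98 dB.

-14.0 dB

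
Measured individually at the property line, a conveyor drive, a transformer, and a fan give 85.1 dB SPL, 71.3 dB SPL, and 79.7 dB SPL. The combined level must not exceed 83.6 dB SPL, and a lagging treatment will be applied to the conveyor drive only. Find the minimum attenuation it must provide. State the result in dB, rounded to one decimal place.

Everything except the conveyor drive sums to 10^(71.3/10) + 10^(79.7/10) = 1.068e+08 in linear terms, 80.29 dB SPL.
To meet 83.6 dB SPL overall, the treated conveyor drive may contribute at most 10^(83.6/10) − 1.068e+08 = 1.223e+08, i.e. 80.87 dB SPL.
Required insertion loss = 85.1 − 80.87 = 4.23 dB.

4.2 dB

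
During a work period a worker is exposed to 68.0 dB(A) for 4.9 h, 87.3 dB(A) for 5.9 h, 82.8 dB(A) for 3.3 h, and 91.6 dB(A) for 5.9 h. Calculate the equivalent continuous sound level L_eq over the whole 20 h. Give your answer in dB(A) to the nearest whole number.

88 dB(A)

L_eq = 10·log₁₀[(1/T)·Σ tᵢ·10^(Lᵢ/10)] with T = 20 h.
Σ tᵢ·10^(Lᵢ/10) = 4.9·10^(68.0/10) + 5.9·10^(87.3/10) + 3.3·10^(82.8/10) + 5.9·10^(91.6/10) = 1.236e+10.
L_eq = 10·log₁₀(1.236e+10/20) = 87.91 dB(A).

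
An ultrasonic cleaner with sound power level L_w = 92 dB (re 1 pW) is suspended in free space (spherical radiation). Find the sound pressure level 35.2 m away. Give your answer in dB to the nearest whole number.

Free-field spherical radiation: L_p = L_w − 10·log₁₀(4π·r²), r = 35.2 m.
4π·r² = 1.557e+04 m², 10·log₁₀ of that is 41.923 dB.
L_p = 92 − 41.923 = 50.08 dB.

50 dB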